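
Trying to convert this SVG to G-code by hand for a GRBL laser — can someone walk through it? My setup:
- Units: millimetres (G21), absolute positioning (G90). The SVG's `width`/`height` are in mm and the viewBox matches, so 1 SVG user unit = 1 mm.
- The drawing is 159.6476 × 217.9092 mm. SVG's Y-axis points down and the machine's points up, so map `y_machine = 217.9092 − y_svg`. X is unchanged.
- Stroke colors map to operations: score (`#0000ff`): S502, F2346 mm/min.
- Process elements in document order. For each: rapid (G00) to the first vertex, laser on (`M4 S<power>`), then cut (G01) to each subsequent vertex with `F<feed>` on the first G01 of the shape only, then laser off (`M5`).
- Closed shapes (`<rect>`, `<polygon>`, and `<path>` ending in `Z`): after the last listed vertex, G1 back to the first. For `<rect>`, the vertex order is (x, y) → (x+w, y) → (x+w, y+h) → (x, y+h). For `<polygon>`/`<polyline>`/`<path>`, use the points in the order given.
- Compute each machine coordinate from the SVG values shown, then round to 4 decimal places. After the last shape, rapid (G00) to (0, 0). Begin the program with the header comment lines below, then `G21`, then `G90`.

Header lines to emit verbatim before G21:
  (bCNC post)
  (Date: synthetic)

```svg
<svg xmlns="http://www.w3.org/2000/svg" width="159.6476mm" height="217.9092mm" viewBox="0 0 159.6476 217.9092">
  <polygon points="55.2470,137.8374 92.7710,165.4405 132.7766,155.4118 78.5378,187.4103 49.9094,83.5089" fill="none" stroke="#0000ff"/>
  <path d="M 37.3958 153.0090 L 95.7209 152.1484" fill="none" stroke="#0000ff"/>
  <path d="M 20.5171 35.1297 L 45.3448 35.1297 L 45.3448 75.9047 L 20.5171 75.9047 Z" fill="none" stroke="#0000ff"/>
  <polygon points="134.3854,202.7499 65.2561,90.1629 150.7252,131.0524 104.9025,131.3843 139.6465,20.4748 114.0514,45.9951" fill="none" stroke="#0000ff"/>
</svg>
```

viewBox `0 0 159.6476 217.9092` with mm width/height → 1 unit = 1 mm. Flip: y_m = 217.9092 − y_svg.

**Shape 1** — `<polygon>` closed polygon, stroke `#0000ff` → score (S502, F2346). Machine vertices: (55.2470,80.0718) → (92.7710,52.4687) → (132.7766,62.4974) → (78.5378,30.4989) → (49.9094,134.4003) → (55.2470,80.0718). Closed: final G1 returns to the first vertex.

**Shape 2** — `<path>` line segment, stroke `#0000ff` → score (S502, F2346). Machine vertices: (37.3958,64.9002) → (95.7209,65.7608). Open path.

**Shape 3** — `<path>` rectangle, stroke `#0000ff` → score (S502, F2346). Machine vertices: (20.5171,182.7795) → (45.3448,182.7795) → (45.3448,142.0045) → (20.5171,142.0045) → (20.5171,182.7795). Closed: final G1 returns to the first vertex.

**Shape 4** — `<polygon>` closed polygon, stroke `#0000ff` → score (S502, F2346). Machine vertices: (134.3854,15.1593) → (65.2561,127.7463) → (150.7252,86.8568) → (104.9025,86.5249) → (139.6465,197.4344) → (114.0514,171.9141) → (134.3854,15.1593). Closed: final G1 returns to the first vertex.

(bCNC post)
(Date: synthetic)
G21
G90
G00 X55.2470 Y80.0718
M4 S502
G01 X92.7710 Y52.4687 F2346
G01 X132.7766 Y62.4974
G01 X78.5378 Y30.4989
G01 X49.9094 Y134.4003
G01 X55.2470 Y80.0718
M5
G00 X37.3958 Y64.9002
M4 S502
G01 X95.7209 Y65.7608 F2346
M5
G00 X20.5171 Y182.7795
M4 S502
G01 X45.3448 Y182.7795 F2346
G01 X45.3448 Y142.0045
G01 X20.5171 Y142.0045
G01 X20.5171 Y182.7795
M5
G00 X134.3854 Y15.1593
M4 S502
G01 X65.2561 Y127.7463 F2346
G01 X150.7252 Y86.8568
G01 X104.9025 Y86.5249
G01 X139.6465 Y197.4344
G01 X114.0514 Y171.9141
G01 X134.3854 Y15.1593
M5
G00 X0.0000 Y0.0000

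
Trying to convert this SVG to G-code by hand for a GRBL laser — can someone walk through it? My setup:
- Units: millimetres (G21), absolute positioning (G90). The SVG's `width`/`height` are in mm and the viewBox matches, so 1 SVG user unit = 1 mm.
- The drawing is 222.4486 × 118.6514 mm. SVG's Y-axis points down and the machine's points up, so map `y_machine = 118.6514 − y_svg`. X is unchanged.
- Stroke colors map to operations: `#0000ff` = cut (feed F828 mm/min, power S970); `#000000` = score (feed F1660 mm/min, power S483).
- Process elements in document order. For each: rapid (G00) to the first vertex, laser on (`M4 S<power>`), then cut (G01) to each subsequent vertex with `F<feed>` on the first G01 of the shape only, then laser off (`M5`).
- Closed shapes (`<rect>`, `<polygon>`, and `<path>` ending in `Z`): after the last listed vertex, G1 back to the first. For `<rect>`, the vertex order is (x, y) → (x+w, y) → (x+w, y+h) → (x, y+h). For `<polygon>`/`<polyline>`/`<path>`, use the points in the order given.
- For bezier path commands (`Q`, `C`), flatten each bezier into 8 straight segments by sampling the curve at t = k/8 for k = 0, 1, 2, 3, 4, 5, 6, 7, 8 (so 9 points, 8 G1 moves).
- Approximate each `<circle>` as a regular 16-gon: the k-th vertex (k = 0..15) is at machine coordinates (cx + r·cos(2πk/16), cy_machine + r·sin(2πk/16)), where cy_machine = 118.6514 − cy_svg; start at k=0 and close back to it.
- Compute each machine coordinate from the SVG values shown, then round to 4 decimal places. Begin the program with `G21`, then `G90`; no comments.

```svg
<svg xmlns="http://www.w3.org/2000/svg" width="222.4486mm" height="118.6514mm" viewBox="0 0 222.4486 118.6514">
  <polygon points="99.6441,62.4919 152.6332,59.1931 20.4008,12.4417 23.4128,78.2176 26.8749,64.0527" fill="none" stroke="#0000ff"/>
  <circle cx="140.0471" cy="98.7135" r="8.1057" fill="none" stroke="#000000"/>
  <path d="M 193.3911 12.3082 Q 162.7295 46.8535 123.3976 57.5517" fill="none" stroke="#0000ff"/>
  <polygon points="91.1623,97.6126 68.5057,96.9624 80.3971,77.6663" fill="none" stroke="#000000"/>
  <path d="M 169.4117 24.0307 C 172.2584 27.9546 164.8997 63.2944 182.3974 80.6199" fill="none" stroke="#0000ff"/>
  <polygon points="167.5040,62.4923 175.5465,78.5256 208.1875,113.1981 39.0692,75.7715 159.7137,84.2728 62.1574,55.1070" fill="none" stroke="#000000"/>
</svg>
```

1 u = 1 mm; y_m = 118.6514 − y.

[1] `<polygon>` closed polygon, #0000ff→cut S970 F828: (99.6441,56.1595) → (152.6332,59.4583) → (20.4008,106.2097) → (23.4128,40.4338) → (26.8749,54.5987) → (99.6441,56.1595) (closed)

[2] `<circle>` circle, #000000→score S483 F1660: (148.1528,19.9379) → (147.5358,23.0398) → (145.7787,25.6695) → (143.1490,27.4266) → (140.0471,28.0436) → (136.9452,27.4266) → (134.3155,25.6695) → (132.5584,23.0398) → (131.9414,19.9379) → (132.5584,16.8360) → (134.3155,14.2063) → (136.9452,12.4492) → (140.0471,11.8322) → (143.1490,12.4492) → (145.7787,14.2063) → (147.5358,16.8360) → (148.1528,19.9379) (closed)

[3] `<path>` quadratic bezier, #0000ff→cut S970 F828: (193.3911,106.3432) → (185.5902,98.0795) → (177.5184,90.5610) → (169.1756,83.7877) → (160.5619,77.7597) → (151.6773,72.4768) → (142.5217,67.9392) → (133.0951,64.1469) → (123.3976,61.0997)

[4] `<polygon>` regular polygon, #000000→score S483 F1660: (91.1623,21.0388) → (68.5057,21.6890) → (80.3971,40.9851) → (91.1623,21.0388) (closed)

[5] `<path>` cubic bezier, #0000ff→cut S970 F828: (169.4117,94.6207) → (170.0693,91.7732) → (170.1811,86.5596) → (170.1578,79.5594) → (170.4104,71.3517) → (171.3498,62.5158) → (173.3869,53.6310) → (176.9324,45.2764) → (182.3974,38.0315)

[6] `<polygon>` closed polygon, #000000→score S483 F1660: (167.5040,56.1591) → (175.5465,40.1258) → (208.1875,5.4533) → (39.0692,42.8799) → (159.7137,34.3786) → (62.1574,63.5444) → (167.5040,56.1591) (closed)

G21
G90
G00 X99.6441 Y56.1595
M4 S970
G01 X152.6332 Y59.4583 F828
G01 X20.4008 Y106.2097
G01 X23.4128 Y40.4338
G01 X26.8749 Y54.5987
G01 X99.6441 Y56.1595
M5
G00 X148.1528 Y19.9379
M4 S483
G01 X147.5358 Y23.0398 F1660
G01 X145.7787 Y25.6695
G01 X143.1490 Y27.4266
G01 X140.0471 Y28.0436
G01 X136.9452 Y27.4266
G01 X134.3155 Y25.6695
G01 X132.5584 Y23.0398
G01 X131.9414 Y19.9379
G01 X132.5584 Y16.8360
G01 X134.3155 Y14.2063
G01 X136.9452 Y12.4492
G01 X140.0471 Y11.8322
G01 X143.1490 Y12.4492
G01 X145.7787 Y14.2063
G01 X147.5358 Y16.8360
G01 X148.1528 Y19.9379
M5
G00 X193.3911 Y106.3432
M4 S970
G01 X185.5902 Y98.0795 F828
G01 X177.5184 Y90.5610
G01 X169.1756 Y83.7877
G01 X160.5619 Y77.7597
G01 X151.6773 Y72.4768
G01 X142.5217 Y67.9392
G01 X133.0951 Y64.1469
G01 X123.3976 Y61.0997
M5
G00 X91.1623 Y21.0388
M4 S483
G01 X68.5057 Y21.6890 F1660
G01 X80.3971 Y40.9851
G01 X91.1623 Y21.0388
M5
G00 X169.4117 Y94.6207
M4 S970
G01 X170.0693 Y91.7732 F828
G01 X170.1811 Y86.5596
G01 X170.1578 Y79.5594
G01 X170.4104 Y71.3517
G01 X171.3498 Y62.5158
G01 X173.3869 Y53.6310
G01 X176.9324 Y45.2764
G01 X182.3974 Y38.0315
M5
G00 X167.5040 Y56.1591
M4 S483
G01 X175.5465 Y40.1258 F1660
G01 X208.1875 Y5.4533
G01 X39.0692 Y42.8799
G01 X159.7137 Y34.3786
G01 X62.1574 Y63.5444
G01 X167.5040 Y56.1591
M5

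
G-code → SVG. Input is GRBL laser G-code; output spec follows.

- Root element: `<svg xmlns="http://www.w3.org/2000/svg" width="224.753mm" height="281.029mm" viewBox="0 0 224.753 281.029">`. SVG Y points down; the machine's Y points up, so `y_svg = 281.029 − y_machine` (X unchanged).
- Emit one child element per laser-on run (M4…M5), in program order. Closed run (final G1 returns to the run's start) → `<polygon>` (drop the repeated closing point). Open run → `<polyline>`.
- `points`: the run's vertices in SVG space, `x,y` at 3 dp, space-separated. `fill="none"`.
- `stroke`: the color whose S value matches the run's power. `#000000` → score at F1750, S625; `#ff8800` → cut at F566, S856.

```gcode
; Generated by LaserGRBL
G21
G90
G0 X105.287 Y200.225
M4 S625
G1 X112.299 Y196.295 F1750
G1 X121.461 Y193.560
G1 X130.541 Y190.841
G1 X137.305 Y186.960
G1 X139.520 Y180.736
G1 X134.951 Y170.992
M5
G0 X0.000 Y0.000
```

Each laser-on run becomes one SVG element. Flip Y back into SVG space with y_svg = 281.029 − y_machine. Every run uses S625, so all elements get stroke `#000000` (score).

Run 1: The run is open, so emit a `<polyline>` with points (Y-flipped): 105.287,80.804 112.299,84.734 121.461,87.469 130.541,90.188 137.305,94.069 139.520,100.293 134.951,110.037.

<svg xmlns="http://www.w3.org/2000/svg" width="224.753mm" height="281.029mm" viewBox="0 0 224.753 281.029">
  <polyline points="105.287,80.804 112.299,84.734 121.461,87.469 130.541,90.188 137.305,94.069 139.520,100.293 134.951,110.037" fill="none" stroke="#000000"/>
</svg>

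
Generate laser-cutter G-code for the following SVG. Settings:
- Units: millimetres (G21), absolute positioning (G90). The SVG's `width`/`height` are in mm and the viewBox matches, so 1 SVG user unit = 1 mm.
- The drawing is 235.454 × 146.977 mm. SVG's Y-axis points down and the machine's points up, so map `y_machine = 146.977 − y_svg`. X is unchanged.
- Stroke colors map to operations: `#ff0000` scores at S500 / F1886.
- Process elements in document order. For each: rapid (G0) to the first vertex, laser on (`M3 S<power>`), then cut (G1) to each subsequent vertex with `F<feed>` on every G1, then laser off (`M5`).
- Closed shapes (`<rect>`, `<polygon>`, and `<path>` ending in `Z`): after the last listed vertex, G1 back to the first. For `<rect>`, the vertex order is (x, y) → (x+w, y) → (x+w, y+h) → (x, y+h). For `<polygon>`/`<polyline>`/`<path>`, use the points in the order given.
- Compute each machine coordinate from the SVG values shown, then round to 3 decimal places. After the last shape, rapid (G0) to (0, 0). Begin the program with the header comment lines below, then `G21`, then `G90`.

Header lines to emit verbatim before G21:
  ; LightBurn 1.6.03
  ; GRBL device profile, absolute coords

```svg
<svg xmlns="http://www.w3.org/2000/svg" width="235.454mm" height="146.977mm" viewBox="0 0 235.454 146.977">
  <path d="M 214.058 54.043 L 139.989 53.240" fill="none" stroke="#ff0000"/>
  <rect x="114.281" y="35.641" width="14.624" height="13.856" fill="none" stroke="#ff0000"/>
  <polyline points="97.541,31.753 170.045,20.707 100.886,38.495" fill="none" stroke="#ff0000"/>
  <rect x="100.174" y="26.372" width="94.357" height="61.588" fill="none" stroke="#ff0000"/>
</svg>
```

; LightBurn 1.6.03
; GRBL device profile, absolute coords
G21
G90
G0 X214.058 Y92.934
M3 S500
G1 X139.989 Y93.737 F1886
M5
G0 X114.281 Y111.336
M3 S500
G1 X128.905 Y111.336 F1886
G1 X128.905 Y97.480 F1886
G1 X114.281 Y97.480 F1886
G1 X114.281 Y111.336 F1886
M5
G0 X97.541 Y115.224
M3 S500
G1 X170.045 Y126.270 F1886
G1 X100.886 Y108.482 F1886
M5
G0 X100.174 Y120.605
M3 S500
G1 X194.531 Y120.605 F1886
G1 X194.531 Y59.017 F1886
G1 X100.174 Y59.017 F1886
G1 X100.174 Y120.605 F1886
M5
G0 X0.000 Y0.000

viewBox `0 0 235.454 146.977` with mm width/height → 1 unit = 1 mm. Flip: y_m = 146.977 − y_svg.

**Shape 1** — `<path>` line segment, stroke `#ff0000` → score (S500, F1886). Machine vertices: (214.058,92.934) → (139.989,93.737). Open path.

**Shape 2** — `<rect>` rectangle, stroke `#ff0000` → score (S500, F1886). Machine vertices: (114.281,111.336) → (128.905,111.336) → (128.905,97.480) → (114.281,97.480) → (114.281,111.336). Closed: final G1 returns to the first vertex.

**Shape 3** — `<polyline>` open polyline, stroke `#ff0000` → score (S500, F1886). Machine vertices: (97.541,115.224) → (170.045,126.270) → (100.886,108.482). Open path.

**Shape 4** — `<rect>` rectangle, stroke `#ff0000` → score (S500, F1886). Machine vertices: (100.174,120.605) → (194.531,120.605) → (194.531,59.017) → (100.174,59.017) → (100.174,120.605). Closed: final G1 returns to the first vertex.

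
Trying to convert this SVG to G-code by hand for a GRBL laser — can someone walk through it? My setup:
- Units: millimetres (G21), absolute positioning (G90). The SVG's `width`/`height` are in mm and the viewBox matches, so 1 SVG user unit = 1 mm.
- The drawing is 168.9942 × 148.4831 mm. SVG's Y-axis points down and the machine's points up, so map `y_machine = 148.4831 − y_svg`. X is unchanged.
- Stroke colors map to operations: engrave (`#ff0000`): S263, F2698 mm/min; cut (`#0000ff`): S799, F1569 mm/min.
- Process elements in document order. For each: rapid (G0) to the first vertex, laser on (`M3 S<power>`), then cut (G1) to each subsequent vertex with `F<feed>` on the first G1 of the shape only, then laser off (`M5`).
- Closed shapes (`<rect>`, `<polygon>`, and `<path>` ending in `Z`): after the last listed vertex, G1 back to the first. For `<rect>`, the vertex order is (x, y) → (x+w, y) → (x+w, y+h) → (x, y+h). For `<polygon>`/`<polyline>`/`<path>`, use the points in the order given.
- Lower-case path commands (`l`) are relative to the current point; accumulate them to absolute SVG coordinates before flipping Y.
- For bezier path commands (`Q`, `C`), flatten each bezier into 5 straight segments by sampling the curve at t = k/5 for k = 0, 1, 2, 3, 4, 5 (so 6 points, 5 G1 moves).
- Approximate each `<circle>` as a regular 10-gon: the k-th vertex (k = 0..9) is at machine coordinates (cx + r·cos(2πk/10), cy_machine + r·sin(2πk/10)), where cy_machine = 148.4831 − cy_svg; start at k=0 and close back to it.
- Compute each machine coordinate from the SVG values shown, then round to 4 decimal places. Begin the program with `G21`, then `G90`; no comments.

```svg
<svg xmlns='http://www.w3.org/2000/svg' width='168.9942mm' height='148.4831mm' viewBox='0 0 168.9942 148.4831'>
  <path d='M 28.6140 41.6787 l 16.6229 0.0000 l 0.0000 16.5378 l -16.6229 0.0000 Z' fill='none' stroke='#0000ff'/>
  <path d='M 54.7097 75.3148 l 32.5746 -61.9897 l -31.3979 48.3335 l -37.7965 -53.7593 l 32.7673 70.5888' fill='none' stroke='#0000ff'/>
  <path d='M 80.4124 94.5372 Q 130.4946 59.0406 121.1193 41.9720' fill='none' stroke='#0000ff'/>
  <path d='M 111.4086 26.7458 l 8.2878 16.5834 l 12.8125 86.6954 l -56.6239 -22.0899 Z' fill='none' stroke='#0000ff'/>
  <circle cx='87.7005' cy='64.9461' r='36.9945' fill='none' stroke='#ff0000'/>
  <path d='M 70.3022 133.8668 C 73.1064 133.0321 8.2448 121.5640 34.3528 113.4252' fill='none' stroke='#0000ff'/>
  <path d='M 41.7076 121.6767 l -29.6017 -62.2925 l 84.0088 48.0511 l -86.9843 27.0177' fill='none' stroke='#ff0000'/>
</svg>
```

G21
G90
G0 X28.6140 Y106.8044
M3 S799
G1 X45.2369 Y106.8044 F1569
G1 X45.2369 Y90.2666
G1 X28.6140 Y90.2666
G1 X28.6140 Y106.8044
M5
G0 X54.7097 Y73.1683
M3 S799
G1 X87.2843 Y135.1580 F1569
G1 X55.8864 Y86.8245
G1 X18.0899 Y140.5838
G1 X50.8572 Y69.9950
M5
G0 X80.4124 Y53.9459
M3 S799
G1 X98.0670 Y67.4074 F1569
G1 X110.9650 Y79.3947
G1 X119.1063 Y89.9077
G1 X122.4911 Y98.9465
G1 X121.1193 Y106.5111
M5
G0 X111.4086 Y121.7373
M3 S799
G1 X119.6964 Y105.1539 F1569
G1 X132.5089 Y18.4585
G1 X75.8850 Y40.5484
G1 X111.4086 Y121.7373
M5
G0 X124.6950 Y83.5370
M3 S263
G1 X117.6297 Y105.2818 F2698
G1 X99.1324 Y118.7209
G1 X76.2686 Y118.7209
G1 X57.7713 Y105.2818
G1 X50.7060 Y83.5370
G1 X57.7713 Y61.7922
G1 X76.2686 Y48.3531
G1 X99.1324 Y48.3531
G1 X117.6297 Y61.7922
G1 X124.6950 Y83.5370
M5
G0 X70.3022 Y14.6163
M3 S799
G1 X65.1339 Y16.2814 F1569
G1 X51.3403 Y19.8284
G1 X36.5359 Y24.5869
G1 X28.3353 Y29.8868
G1 X34.3528 Y35.0579
M5
G0 X41.7076 Y26.8064
M3 S263
G1 X12.1059 Y89.0989 F2698
G1 X96.1147 Y41.0478
G1 X9.1304 Y14.0301
M5

Since the viewBox matches the mm dimensions, user units are millimetres directly. The only transform is the Y-flip y_m = 148.4831 − y_svg.

Shape 1 is a rectangle drawn with `<path>`. Its stroke #0000ff means cut at S799, F1569. After flipping Y the toolpath is (28.6140,106.8044) → (45.2369,106.8044) → (45.2369,90.2666) → (28.6140,90.2666) → (28.6140,106.8044), returning to the start.

Shape 2 is a open polyline drawn with `<path>`. Its stroke #0000ff means cut at S799, F1569. After flipping Y the toolpath is (54.7097,73.1683) → (87.2843,135.1580) → (55.8864,86.8245) → (18.0899,140.5838) → (50.8572,69.9950).

Shape 3 is a quadratic bezier drawn with `<path>`. Its stroke #0000ff means cut at S799, F1569. After flipping Y the toolpath is (80.4124,53.9459) → (98.0670,67.4074) → (110.9650,79.3947) → (119.1063,89.9077) → (122.4911,98.9465) → (121.1193,106.5111).

Shape 4 is a closed polygon drawn with `<path>`. Its stroke #0000ff means cut at S799, F1569. After flipping Y the toolpath is (111.4086,121.7373) → (119.6964,105.1539) → (132.5089,18.4585) → (75.8850,40.5484) → (111.4086,121.7373), returning to the start.

Shape 5 is a circle drawn with `<circle>`. Its stroke #ff0000 means engrave at S263, F2698. After flipping Y the toolpath is (124.6950,83.5370) → (117.6297,105.2818) → (99.1324,118.7209) → (76.2686,118.7209) → (57.7713,105.2818) → (50.7060,83.5370) → (57.7713,61.7922) → (76.2686,48.3531) → (99.1324,48.3531) → (117.6297,61.7922) → (124.6950,83.5370), returning to the start.

Shape 6 is a cubic bezier drawn with `<path>`. Its stroke #0000ff means cut at S799, F1569. After flipping Y the toolpath is (70.3022,14.6163) → (65.1339,16.2814) → (51.3403,19.8284) → (36.5359,24.5869) → (28.3353,29.8868) → (34.3528,35.0579).

Shape 7 is a open polyline drawn with `<path>`. Its stroke #ff0000 means engrave at S263, F2698. After flipping Y the toolpath is (41.7076,26.8064) → (12.1059,89.0989) → (96.1147,41.0478) → (9.1304,14.0301).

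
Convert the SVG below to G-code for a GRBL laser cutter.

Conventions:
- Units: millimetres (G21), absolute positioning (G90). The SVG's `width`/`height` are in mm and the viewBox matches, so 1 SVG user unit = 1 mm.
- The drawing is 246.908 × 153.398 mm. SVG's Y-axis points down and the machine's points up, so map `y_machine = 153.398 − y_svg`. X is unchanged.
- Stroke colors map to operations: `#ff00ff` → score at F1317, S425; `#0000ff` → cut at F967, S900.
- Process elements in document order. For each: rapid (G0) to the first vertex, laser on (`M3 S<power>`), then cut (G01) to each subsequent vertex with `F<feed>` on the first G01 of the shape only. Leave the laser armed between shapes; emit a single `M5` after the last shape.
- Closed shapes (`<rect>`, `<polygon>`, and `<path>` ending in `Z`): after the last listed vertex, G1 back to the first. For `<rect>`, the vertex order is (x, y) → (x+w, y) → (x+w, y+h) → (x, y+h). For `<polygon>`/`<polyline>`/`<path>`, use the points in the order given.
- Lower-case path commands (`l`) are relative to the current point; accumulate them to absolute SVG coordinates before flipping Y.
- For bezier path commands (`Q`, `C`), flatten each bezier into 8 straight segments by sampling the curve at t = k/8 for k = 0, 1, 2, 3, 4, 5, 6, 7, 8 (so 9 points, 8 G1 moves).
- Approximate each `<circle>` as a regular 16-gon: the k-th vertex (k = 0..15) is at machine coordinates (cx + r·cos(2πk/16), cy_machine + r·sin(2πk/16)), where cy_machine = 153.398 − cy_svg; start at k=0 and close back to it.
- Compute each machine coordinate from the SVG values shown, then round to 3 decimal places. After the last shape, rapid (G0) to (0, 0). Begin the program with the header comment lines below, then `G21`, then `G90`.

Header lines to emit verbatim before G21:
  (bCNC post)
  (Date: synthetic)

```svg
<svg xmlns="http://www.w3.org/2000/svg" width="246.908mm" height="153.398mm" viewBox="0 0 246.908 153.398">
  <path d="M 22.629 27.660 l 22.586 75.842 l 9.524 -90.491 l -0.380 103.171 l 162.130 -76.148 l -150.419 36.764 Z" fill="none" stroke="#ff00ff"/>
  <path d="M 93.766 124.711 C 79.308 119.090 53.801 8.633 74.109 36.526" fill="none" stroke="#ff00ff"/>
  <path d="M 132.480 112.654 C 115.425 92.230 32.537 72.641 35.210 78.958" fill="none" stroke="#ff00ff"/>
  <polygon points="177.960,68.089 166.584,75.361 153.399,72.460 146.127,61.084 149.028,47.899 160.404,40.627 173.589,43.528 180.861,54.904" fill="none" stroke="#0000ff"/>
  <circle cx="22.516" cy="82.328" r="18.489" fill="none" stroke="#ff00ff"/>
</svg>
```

1 u = 1 mm; y_m = 153.398 − y.

[1] `<path>` closed polygon, #ff00ff→score S425 F1317: (22.629,125.738) → (45.215,49.896) → (54.739,140.387) → (54.359,37.216) → (216.489,113.364) → (66.070,76.600) → (22.629,125.738) (closed)

[2] `<path>` cubic bezier, #ff00ff→score S425 F1317: (93.766,28.687) → (87.937,35.234) → (81.739,48.760) → (75.838,66.414) → (70.900,85.347) → (67.592,102.709) → (66.580,115.651) → (68.530,121.322) → (74.109,116.872)

[3] `<path>` cubic bezier, #ff00ff→score S425 F1317: (132.480,40.744) → (123.294,48.315) → (109.711,55.514) → (93.503,62.047) → (76.447,67.620) → (60.315,71.940) → (46.882,74.712) → (37.923,75.643) → (35.210,74.440)

[4] `<polygon>` regular polygon, #0000ff→cut S900 F967: (177.960,85.309) → (166.584,78.037) → (153.399,80.938) → (146.127,92.314) → (149.028,105.499) → (160.404,112.771) → (173.589,109.870) → (180.861,98.494) → (177.960,85.309) (closed)

[5] `<circle>` circle, #ff00ff→score S425 F1317: (41.005,71.070) → (39.598,78.145) → (35.590,84.144) → (29.591,88.152) → (22.516,89.559) → (15.441,88.152) → (9.442,84.144) → (5.434,78.145) → (4.027,71.070) → (5.434,63.995) → (9.442,57.996) → (15.441,53.988) → (22.516,52.581) → (29.591,53.988) → (35.590,57.996) → (39.598,63.995) → (41.005,71.070) (closed)

(bCNC post)
(Date: synthetic)
G21
G90
G0 X22.629 Y125.738
M3 S425
G01 X45.215 Y49.896 F1317
G01 X54.739 Y140.387
G01 X54.359 Y37.216
G01 X216.489 Y113.364
G01 X66.070 Y76.600
G01 X22.629 Y125.738
G0 X93.766 Y28.687
M3 S425
G01 X87.937 Y35.234 F1317
G01 X81.739 Y48.760
G01 X75.838 Y66.414
G01 X70.900 Y85.347
G01 X67.592 Y102.709
G01 X66.580 Y115.651
G01 X68.530 Y121.322
G01 X74.109 Y116.872
G0 X132.480 Y40.744
M3 S425
G01 X123.294 Y48.315 F1317
G01 X109.711 Y55.514
G01 X93.503 Y62.047
G01 X76.447 Y67.620
G01 X60.315 Y71.940
G01 X46.882 Y74.712
G01 X37.923 Y75.643
G01 X35.210 Y74.440
G0 X177.960 Y85.309
M3 S900
G01 X166.584 Y78.037 F967
G01 X153.399 Y80.938
G01 X146.127 Y92.314
G01 X149.028 Y105.499
G01 X160.404 Y112.771
G01 X173.589 Y109.870
G01 X180.861 Y98.494
G01 X177.960 Y85.309
G0 X41.005 Y71.070
M3 S425
G01 X39.598 Y78.145 F1317
G01 X35.590 Y84.144
G01 X29.591 Y88.152
G01 X22.516 Y89.559
G01 X15.441 Y88.152
G01 X9.442 Y84.144
G01 X5.434 Y78.145
G01 X4.027 Y71.070
G01 X5.434 Y63.995
G01 X9.442 Y57.996
G01 X15.441 Y53.988
G01 X22.516 Y52.581
G01 X29.591 Y53.988
G01 X35.590 Y57.996
G01 X39.598 Y63.995
G01 X41.005 Y71.070
M5
G0 X0.000 Y0.000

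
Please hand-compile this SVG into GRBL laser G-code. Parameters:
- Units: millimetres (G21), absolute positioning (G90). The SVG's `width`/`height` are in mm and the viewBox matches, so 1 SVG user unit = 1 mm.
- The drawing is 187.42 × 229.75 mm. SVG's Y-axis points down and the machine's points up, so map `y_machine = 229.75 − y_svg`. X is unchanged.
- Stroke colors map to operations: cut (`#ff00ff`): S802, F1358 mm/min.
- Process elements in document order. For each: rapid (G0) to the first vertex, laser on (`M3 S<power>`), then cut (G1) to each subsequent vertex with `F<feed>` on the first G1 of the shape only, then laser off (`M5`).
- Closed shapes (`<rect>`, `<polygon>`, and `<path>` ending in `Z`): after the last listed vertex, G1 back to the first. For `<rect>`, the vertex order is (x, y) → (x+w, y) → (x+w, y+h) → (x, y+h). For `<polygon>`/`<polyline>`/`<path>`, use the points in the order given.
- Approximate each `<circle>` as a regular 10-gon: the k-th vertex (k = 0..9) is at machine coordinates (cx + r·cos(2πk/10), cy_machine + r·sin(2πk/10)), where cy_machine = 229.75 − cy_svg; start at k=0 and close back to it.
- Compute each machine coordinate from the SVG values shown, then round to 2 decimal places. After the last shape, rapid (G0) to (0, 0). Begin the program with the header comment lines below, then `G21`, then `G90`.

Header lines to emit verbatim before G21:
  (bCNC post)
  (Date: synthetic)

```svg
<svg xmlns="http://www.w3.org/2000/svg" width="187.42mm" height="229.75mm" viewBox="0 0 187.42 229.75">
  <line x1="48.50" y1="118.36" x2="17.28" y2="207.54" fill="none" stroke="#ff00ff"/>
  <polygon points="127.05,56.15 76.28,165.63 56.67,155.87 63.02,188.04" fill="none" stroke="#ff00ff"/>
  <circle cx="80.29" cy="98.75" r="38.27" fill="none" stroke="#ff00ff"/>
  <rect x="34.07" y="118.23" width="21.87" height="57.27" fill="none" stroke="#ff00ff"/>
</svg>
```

Since the viewBox matches the mm dimensions, user units are millimetres directly. The only transform is the Y-flip y_m = 229.75 − y_svg.

Shape 1 is a line segment drawn with `<line>`. Its stroke #ff00ff means cut at S802, F1358. After flipping Y the toolpath is (48.50,111.39) → (17.28,22.21).

Shape 2 is a closed polygon drawn with `<polygon>`. Its stroke #ff00ff means cut at S802, F1358. After flipping Y the toolpath is (127.05,173.60) → (76.28,64.12) → (56.67,73.88) → (63.02,41.71) → (127.05,173.60), returning to the start.

Shape 3 is a circle drawn with `<circle>`. Its stroke #ff00ff means cut at S802, F1358. After flipping Y the toolpath is (118.56,131.00) → (111.25,153.49) → (92.12,167.40) → (68.46,167.40) → (49.33,153.49) → (42.02,131.00) → (49.33,108.51) → (68.46,94.60) → (92.12,94.60) → (111.25,108.51) → (118.56,131.00), returning to the start.

Shape 4 is a rectangle drawn with `<rect>`. Its stroke #ff00ff means cut at S802, F1358. After flipping Y the toolpath is (34.07,111.52) → (55.94,111.52) → (55.94,54.25) → (34.07,54.25) → (34.07,111.52), returning to the start.

(bCNC post)
(Date: synthetic)
G21
G90
G0 X48.50 Y111.39
M3 S802
G1 X17.28 Y22.21 F1358
M5
G0 X127.05 Y173.60
M3 S802
G1 X76.28 Y64.12 F1358
G1 X56.67 Y73.88
G1 X63.02 Y41.71
G1 X127.05 Y173.60
M5
G0 X118.56 Y131.00
M3 S802
G1 X111.25 Y153.49 F1358
G1 X92.12 Y167.40
G1 X68.46 Y167.40
G1 X49.33 Y153.49
G1 X42.02 Y131.00
G1 X49.33 Y108.51
G1 X68.46 Y94.60
G1 X92.12 Y94.60
G1 X111.25 Y108.51
G1 X118.56 Y131.00
M5
G0 X34.07 Y111.52
M3 S802
G1 X55.94 Y111.52 F1358
G1 X55.94 Y54.25
G1 X34.07 Y54.25
G1 X34.07 Y111.52
M5
G0 X0.00 Y0.00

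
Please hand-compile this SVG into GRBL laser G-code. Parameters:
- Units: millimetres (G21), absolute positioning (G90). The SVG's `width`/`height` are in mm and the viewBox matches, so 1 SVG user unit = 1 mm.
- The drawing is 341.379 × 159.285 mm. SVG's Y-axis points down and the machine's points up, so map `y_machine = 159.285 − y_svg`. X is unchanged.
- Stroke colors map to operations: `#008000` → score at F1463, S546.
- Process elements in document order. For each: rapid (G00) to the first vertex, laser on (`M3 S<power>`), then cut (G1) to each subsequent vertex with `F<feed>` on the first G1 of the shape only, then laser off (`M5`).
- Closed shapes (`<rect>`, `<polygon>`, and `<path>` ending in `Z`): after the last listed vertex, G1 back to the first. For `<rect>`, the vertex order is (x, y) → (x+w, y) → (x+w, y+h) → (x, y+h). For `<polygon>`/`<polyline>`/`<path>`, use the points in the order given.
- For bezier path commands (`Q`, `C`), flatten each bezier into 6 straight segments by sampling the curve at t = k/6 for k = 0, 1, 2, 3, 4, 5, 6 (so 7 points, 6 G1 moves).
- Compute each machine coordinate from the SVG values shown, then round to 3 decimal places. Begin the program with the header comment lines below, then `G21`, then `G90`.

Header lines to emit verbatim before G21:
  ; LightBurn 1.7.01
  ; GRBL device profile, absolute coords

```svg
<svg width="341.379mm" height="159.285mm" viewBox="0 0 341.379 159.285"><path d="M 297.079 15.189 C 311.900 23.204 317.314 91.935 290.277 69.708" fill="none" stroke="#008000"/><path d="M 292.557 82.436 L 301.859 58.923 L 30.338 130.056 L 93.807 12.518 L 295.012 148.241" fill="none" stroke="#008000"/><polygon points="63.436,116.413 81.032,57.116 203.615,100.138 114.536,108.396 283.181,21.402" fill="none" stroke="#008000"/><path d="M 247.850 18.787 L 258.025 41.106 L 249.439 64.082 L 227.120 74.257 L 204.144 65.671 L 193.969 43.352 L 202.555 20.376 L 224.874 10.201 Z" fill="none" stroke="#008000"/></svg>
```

Since the viewBox matches the mm dimensions, user units are millimetres directly. The only transform is the Y-flip y_m = 159.285 − y_svg.

Shape 1 is a cubic bezier drawn with `<path>`. Its stroke #008000 means score at S546, F1463. After flipping Y the toolpath is (297.079,144.096) → (303.599,135.731) → (307.911,121.460) → (309.375,105.496) → (307.350,92.052) → (301.198,85.341) → (290.277,89.577).

Shape 2 is a open polyline drawn with `<path>`. Its stroke #008000 means score at S546, F1463. After flipping Y the toolpath is (292.557,76.849) → (301.859,100.362) → (30.338,29.229) → (93.807,146.767) → (295.012,11.044).

Shape 3 is a closed polygon drawn with `<polygon>`. Its stroke #008000 means score at S546, F1463. After flipping Y the toolpath is (63.436,42.872) → (81.032,102.169) → (203.615,59.147) → (114.536,50.889) → (283.181,137.883) → (63.436,42.872), returning to the start.

Shape 4 is a regular polygon drawn with `<path>`. Its stroke #008000 means score at S546, F1463. After flipping Y the toolpath is (247.850,140.498) → (258.025,118.179) → (249.439,95.203) → (227.120,85.028) → (204.144,93.614) → (193.969,115.933) → (202.555,138.909) → (224.874,149.084) → (247.850,140.498), returning to the start.

; LightBurn 1.7.01
; GRBL device profile, absolute coords
G21
G90
G00 X297.079 Y144.096
M3 S546
G1 X303.599 Y135.731 F1463
G1 X307.911 Y121.460
G1 X309.375 Y105.496
G1 X307.350 Y92.052
G1 X301.198 Y85.341
G1 X290.277 Y89.577
M5
G00 X292.557 Y76.849
M3 S546
G1 X301.859 Y100.362 F1463
G1 X30.338 Y29.229
G1 X93.807 Y146.767
G1 X295.012 Y11.044
M5
G00 X63.436 Y42.872
M3 S546
G1 X81.032 Y102.169 F1463
G1 X203.615 Y59.147
G1 X114.536 Y50.889
G1 X283.181 Y137.883
G1 X63.436 Y42.872
M5
G00 X247.850 Y140.498
M3 S546
G1 X258.025 Y118.179 F1463
G1 X249.439 Y95.203
G1 X227.120 Y85.028
G1 X204.144 Y93.614
G1 X193.969 Y115.933
G1 X202.555 Y138.909
G1 X224.874 Y149.084
G1 X247.850 Y140.498
M5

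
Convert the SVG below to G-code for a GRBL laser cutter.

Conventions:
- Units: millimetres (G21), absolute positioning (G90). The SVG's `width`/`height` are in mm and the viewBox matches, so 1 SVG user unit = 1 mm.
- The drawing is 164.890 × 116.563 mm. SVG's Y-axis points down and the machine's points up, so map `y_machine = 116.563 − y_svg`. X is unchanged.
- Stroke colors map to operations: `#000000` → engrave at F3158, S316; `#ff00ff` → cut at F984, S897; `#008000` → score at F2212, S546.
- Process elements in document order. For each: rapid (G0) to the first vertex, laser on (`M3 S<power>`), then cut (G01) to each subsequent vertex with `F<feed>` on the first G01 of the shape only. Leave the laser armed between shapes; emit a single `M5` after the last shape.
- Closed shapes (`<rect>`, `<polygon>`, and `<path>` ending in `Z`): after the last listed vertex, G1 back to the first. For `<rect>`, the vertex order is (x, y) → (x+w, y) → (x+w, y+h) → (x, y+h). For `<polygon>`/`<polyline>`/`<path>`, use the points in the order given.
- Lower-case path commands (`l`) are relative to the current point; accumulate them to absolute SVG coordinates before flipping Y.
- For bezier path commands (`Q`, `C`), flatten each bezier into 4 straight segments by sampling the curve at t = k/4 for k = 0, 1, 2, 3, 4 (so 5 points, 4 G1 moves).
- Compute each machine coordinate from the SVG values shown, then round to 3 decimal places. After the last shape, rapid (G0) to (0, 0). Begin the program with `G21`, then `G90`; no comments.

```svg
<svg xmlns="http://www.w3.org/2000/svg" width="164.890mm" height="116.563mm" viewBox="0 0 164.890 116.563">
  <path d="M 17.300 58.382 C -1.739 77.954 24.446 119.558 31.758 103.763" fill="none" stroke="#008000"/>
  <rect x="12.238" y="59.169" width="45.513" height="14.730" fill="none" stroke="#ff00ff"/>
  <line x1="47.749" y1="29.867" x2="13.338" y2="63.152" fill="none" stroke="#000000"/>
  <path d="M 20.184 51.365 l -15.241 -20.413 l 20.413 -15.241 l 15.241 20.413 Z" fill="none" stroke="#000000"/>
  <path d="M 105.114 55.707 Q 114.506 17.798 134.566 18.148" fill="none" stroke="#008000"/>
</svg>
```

1 u = 1 mm; y_m = 116.563 − y.

[1] `<path>` cubic bezier, #008000→score S546 F2212: (17.300,58.181) → (10.499,40.612) → (14.647,22.228) → (23.737,10.475) → (31.758,12.800)

[2] `<rect>` rectangle, #ff00ff→cut S897 F984: (12.238,57.394) → (57.751,57.394) → (57.751,42.664) → (12.238,42.664) → (12.238,57.394) (closed)

[3] `<line>` line segment, #000000→engrave S316 F3158: (47.749,86.696) → (13.338,53.411)

[4] `<path>` regular polygon, #000000→engrave S316 F3158: (20.184,65.198) → (4.943,85.611) → (25.356,100.852) → (40.597,80.439) → (20.184,65.198) (closed)

[5] `<path>` quadratic bezier, #008000→score S546 F2212: (105.114,60.856) → (110.477,77.419) → (117.173,89.200) → (125.203,96.199) → (134.566,98.415)

G21
G90
G0 X17.300 Y58.181
M3 S546
G01 X10.499 Y40.612 F2212
G01 X14.647 Y22.228
G01 X23.737 Y10.475
G01 X31.758 Y12.800
G0 X12.238 Y57.394
M3 S897
G01 X57.751 Y57.394 F984
G01 X57.751 Y42.664
G01 X12.238 Y42.664
G01 X12.238 Y57.394
G0 X47.749 Y86.696
M3 S316
G01 X13.338 Y53.411 F3158
G0 X20.184 Y65.198
M3 S316
G01 X4.943 Y85.611 F3158
G01 X25.356 Y100.852
G01 X40.597 Y80.439
G01 X20.184 Y65.198
G0 X105.114 Y60.856
M3 S546
G01 X110.477 Y77.419 F2212
G01 X117.173 Y89.200
G01 X125.203 Y96.199
G01 X134.566 Y98.415
M5
G0 X0.000 Y0.000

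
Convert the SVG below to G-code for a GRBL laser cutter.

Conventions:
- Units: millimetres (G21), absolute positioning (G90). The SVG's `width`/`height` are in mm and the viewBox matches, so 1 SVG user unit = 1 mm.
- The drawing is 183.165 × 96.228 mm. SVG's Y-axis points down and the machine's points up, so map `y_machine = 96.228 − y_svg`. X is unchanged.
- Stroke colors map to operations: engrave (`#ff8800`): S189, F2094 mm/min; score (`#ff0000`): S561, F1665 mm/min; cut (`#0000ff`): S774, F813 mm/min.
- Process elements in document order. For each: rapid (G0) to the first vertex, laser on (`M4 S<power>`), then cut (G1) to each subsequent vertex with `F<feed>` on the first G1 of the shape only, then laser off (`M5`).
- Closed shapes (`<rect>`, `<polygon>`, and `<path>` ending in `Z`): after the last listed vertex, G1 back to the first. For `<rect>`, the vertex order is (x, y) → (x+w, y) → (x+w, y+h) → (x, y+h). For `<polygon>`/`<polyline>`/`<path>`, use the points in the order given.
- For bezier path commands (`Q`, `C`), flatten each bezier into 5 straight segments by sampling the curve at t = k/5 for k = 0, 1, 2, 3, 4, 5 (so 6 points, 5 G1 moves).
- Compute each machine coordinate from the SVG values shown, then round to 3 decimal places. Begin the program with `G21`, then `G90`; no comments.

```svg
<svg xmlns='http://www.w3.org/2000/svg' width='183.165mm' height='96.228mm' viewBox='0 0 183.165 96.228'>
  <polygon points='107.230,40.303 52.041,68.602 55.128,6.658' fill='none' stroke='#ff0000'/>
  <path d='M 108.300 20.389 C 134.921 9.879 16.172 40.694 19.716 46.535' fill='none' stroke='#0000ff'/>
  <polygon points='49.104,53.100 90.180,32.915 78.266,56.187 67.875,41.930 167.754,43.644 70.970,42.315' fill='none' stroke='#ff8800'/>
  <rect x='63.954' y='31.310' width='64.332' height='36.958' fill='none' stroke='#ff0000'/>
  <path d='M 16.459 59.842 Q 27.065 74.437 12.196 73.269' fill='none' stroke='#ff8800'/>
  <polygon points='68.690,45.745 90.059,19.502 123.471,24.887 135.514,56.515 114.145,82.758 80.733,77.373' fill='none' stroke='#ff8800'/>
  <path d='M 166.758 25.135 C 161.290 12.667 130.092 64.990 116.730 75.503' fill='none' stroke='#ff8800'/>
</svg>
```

Since the viewBox matches the mm dimensions, user units are millimetres directly. The only transform is the Y-flip y_m = 96.228 − y_svg.

Shape 1 is a regular polygon drawn with `<polygon>`. Its stroke #ff0000 means score at S561, F1665. After flipping Y the toolpath is (107.230,55.925) → (52.041,27.626) → (55.128,89.570) → (107.230,55.925), returning to the start.

Shape 2 is a cubic bezier drawn with `<path>`. Its stroke #0000ff means cut at S774, F813. After flipping Y the toolpath is (108.300,75.839) → (108.970,77.716) → (87.598,72.858) → (57.033,64.447) → (30.123,55.664) → (19.716,49.693).

Shape 3 is a closed polygon drawn with `<polygon>`. Its stroke #ff8800 means engrave at S189, F2094. After flipping Y the toolpath is (49.104,43.128) → (90.180,63.313) → (78.266,40.041) → (67.875,54.298) → (167.754,52.584) → (70.970,53.913) → (49.104,43.128), returning to the start.

Shape 4 is a rectangle drawn with `<rect>`. Its stroke #ff0000 means score at S561, F1665. After flipping Y the toolpath is (63.954,64.918) → (128.286,64.918) → (128.286,27.960) → (63.954,27.960) → (63.954,64.918), returning to the start.

Shape 5 is a quadratic bezier drawn with `<path>`. Its stroke #ff8800 means engrave at S189, F2094. After flipping Y the toolpath is (16.459,36.386) → (19.682,31.179) → (20.868,27.232) → (20.015,24.547) → (17.125,23.122) → (12.196,22.959).

Shape 6 is a regular polygon drawn with `<polygon>`. Its stroke #ff8800 means engrave at S189, F2094. After flipping Y the toolpath is (68.690,50.483) → (90.059,76.726) → (123.471,71.341) → (135.514,39.713) → (114.145,13.470) → (80.733,18.855) → (68.690,50.483), returning to the start.

Shape 7 is a cubic bezier drawn with `<path>`. Its stroke #ff8800 means engrave at S189, F2094. After flipping Y the toolpath is (166.758,71.093) → (160.738,71.652) → (150.634,61.777) → (138.537,46.587) → (126.539,31.197) → (116.730,20.725).

G21
G90
G0 X107.230 Y55.925
M4 S561
G1 X52.041 Y27.626 F1665
G1 X55.128 Y89.570
G1 X107.230 Y55.925
M5
G0 X108.300 Y75.839
M4 S774
G1 X108.970 Y77.716 F813
G1 X87.598 Y72.858
G1 X57.033 Y64.447
G1 X30.123 Y55.664
G1 X19.716 Y49.693
M5
G0 X49.104 Y43.128
M4 S189
G1 X90.180 Y63.313 F2094
G1 X78.266 Y40.041
G1 X67.875 Y54.298
G1 X167.754 Y52.584
G1 X70.970 Y53.913
G1 X49.104 Y43.128
M5
G0 X63.954 Y64.918
M4 S561
G1 X128.286 Y64.918 F1665
G1 X128.286 Y27.960
G1 X63.954 Y27.960
G1 X63.954 Y64.918
M5
G0 X16.459 Y36.386
M4 S189
G1 X19.682 Y31.179 F2094
G1 X20.868 Y27.232
G1 X20.015 Y24.547
G1 X17.125 Y23.122
G1 X12.196 Y22.959
M5
G0 X68.690 Y50.483
M4 S189
G1 X90.059 Y76.726 F2094
G1 X123.471 Y71.341
G1 X135.514 Y39.713
G1 X114.145 Y13.470
G1 X80.733 Y18.855
G1 X68.690 Y50.483
M5
G0 X166.758 Y71.093
M4 S189
G1 X160.738 Y71.652 F2094
G1 X150.634 Y61.777
G1 X138.537 Y46.587
G1 X126.539 Y31.197
G1 X116.730 Y20.725
M5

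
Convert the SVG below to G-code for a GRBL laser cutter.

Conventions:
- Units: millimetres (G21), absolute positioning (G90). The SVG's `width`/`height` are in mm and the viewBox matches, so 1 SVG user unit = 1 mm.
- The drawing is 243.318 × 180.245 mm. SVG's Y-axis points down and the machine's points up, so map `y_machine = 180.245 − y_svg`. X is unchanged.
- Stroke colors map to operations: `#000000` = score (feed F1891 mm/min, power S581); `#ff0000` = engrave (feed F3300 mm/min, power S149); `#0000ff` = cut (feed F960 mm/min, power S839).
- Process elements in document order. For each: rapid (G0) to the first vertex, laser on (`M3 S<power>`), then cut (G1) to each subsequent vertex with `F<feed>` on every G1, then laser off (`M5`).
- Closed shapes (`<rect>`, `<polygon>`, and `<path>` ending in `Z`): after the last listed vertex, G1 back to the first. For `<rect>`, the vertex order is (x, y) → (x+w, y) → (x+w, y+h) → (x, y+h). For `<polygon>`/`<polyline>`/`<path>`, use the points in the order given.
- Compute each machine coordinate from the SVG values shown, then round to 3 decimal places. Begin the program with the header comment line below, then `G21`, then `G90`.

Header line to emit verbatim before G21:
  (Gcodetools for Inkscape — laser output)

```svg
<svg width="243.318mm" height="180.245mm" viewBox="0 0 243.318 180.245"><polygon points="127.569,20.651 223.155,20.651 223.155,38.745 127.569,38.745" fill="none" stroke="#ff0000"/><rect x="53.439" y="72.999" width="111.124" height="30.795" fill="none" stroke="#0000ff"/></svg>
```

viewBox `0 0 243.318 180.245` with mm width/height → 1 unit = 1 mm. Flip: y_m = 180.245 − y_svg.

**Shape 1** — `<polygon>` rectangle, stroke `#ff0000` → engrave (S149, F3300). Machine vertices: (127.569,159.594) → (223.155,159.594) → (223.155,141.500) → (127.569,141.500) → (127.569,159.594). Closed: final G1 returns to the first vertex.

**Shape 2** — `<rect>` rectangle, stroke `#0000ff` → cut (S839, F960). Machine vertices: (53.439,107.246) → (164.563,107.246) → (164.563,76.451) → (53.439,76.451) → (53.439,107.246). Closed: final G1 returns to the first vertex.

(Gcodetools for Inkscape — laser output)
G21
G90
G0 X127.569 Y159.594
M3 S149
G1 X223.155 Y159.594 F3300
G1 X223.155 Y141.500 F3300
G1 X127.569 Y141.500 F3300
G1 X127.569 Y159.594 F3300
M5
G0 X53.439 Y107.246
M3 S839
G1 X164.563 Y107.246 F960
G1 X164.563 Y76.451 F960
G1 X53.439 Y76.451 F960
G1 X53.439 Y107.246 F960
M5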